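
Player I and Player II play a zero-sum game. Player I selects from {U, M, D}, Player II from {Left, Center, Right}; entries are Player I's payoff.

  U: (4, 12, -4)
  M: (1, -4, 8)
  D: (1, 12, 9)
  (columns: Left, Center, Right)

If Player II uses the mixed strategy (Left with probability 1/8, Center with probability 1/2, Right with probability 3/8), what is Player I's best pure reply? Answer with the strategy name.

D

Expected payoff of U: (1/8)·4 + (1/2)·12 + (3/8)·(-4) = 5.
Expected payoff of M: (1/8)·1 + (1/2)·(-4) + (3/8)·8 = 9/8.
Expected payoff of D: (1/8)·1 + (1/2)·12 + (3/8)·9 = 19/2.
The largest is 19/2, so Player I's best response is D.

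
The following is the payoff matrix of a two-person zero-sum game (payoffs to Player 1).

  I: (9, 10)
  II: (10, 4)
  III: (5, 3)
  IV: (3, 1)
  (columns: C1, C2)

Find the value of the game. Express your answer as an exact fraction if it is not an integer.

64/7

Row minima: I → 9, II → 4, III → 3, IV → 1; maximin = 9.
Column maxima: C1 → 10, C2 → 10; minimax = 10.
9 ≠ 10, so there is no saddle point; optimal play is mixed.
III is strictly dominated by I, so Player 1 never plays it.
IV is strictly dominated by I, so Player 1 never plays it.
On the remaining 2×2 (I, II vs C1, C2):
Let Player 1 play I with probability p. Expected payoff against C1: 9p + 10(1−p) = −p + 10; against C2: 10p + 4(1−p) = 6p + 4.
Setting these equal: −p + 10 = 6p + 4 ⇒ −7p = -6 ⇒ p = 6/7, and the value is (-1)·(6/7) + 10 = 64/7.
For Player 2: with q = P(C1), equating I's and II's payoffs gives −q + 10 = 6q + 4 ⇒ q = 6/7.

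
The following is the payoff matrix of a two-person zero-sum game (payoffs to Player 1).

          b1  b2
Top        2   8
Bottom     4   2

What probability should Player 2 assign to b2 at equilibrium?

1/4

Row minima: Top → 2, Bottom → 2; maximin = 2.
Column maxima: b1 → 4, b2 → 8; minimax = 4.
2 ≠ 4, so there is no saddle point; optimal play is mixed.
Let Player 1 play Top with probability p. Expected payoff against b1: 2p + 4(1−p) = −2p + 4; against b2: 8p + 2(1−p) = 6p + 2.
Setting these equal: −2p + 4 = 6p + 2 ⇒ −8p = -2 ⇒ p = 1/4, and the value is (-2)·(1/4) + 4 = 7/2.
For Player 2: with q = P(b1), equating Top's and Bottom's payoffs gives −6q + 8 = 2q + 2 ⇒ q = 3/4.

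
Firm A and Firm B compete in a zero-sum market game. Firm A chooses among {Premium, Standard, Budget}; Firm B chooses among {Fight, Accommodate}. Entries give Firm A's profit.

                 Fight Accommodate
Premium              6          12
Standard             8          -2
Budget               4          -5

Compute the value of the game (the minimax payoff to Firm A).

27/4

Row minima: Premium → 6, Standard → -2, Budget → -5; maximin = 6.
Column maxima: Fight → 8, Accommodate → 12; minimax = 8.
6 ≠ 8, so there is no saddle point; optimal play is mixed.
Budget is strictly dominated by Premium, so Firm A never plays it.
On the remaining 2×2 (Premium, Standard vs Fight, Accommodate):
Let Firm A play Premium with probability p. Expected payoff against Fight: 6p + 8(1−p) = −2p + 8; against Accommodate: 12p + (-2)(1−p) = 14p − 2.
Setting these equal: −2p + 8 = 14p − 2 ⇒ −16p = -10 ⇒ p = 5/8, and the value is (-2)·(5/8) + 8 = 27/4.
For Firm B: with q = P(Fight), equating Premium's and Standard's payoffs gives −6q + 12 = 10q − 2 ⇒ q = 7/8.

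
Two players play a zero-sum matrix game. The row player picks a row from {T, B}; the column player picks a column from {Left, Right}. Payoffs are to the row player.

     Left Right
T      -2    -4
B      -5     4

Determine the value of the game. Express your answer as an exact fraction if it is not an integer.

-28/11

Row minima: T → -4, B → -5; maximin = -4.
Column maxima: Left → -2, Right → 4; minimax = -2.
-4 ≠ -2, so there is no saddle point; optimal play is mixed.
Let the row player play T with probability p. Expected payoff against Left: (-2)p + (-5)(1−p) = 3p − 5; against Right: (-4)p + 4(1−p) = −8p + 4.
Setting these equal: 3p − 5 = −8p + 4 ⇒ 11p = 9 ⇒ p = 9/11, and the value is (3)·(9/11) − 5 = -28/11.
For the column player: with q = P(Left), equating T's and B's payoffs gives 2q − 4 = −9q + 4 ⇒ q = 8/11.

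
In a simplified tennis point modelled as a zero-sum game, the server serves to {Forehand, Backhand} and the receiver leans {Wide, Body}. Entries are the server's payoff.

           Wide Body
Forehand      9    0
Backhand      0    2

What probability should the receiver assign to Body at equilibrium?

Row minima: Forehand → 0, Backhand → 0; maximin = 0.
Column maxima: Wide → 9, Body → 2; minimax = 2.
0 ≠ 2, so there is no saddle point; optimal play is mixed.
Let the server play Forehand with probability p. Expected payoff against Wide: 9p + 0(1−p) = 9p; against Body: 0p + 2(1−p) = −2p + 2.
Setting these equal: 9p = −2p + 2 ⇒ 11p = 2 ⇒ p = 2/11, and the value is (9)·(2/11) = 18/11.
For the receiver: with q = P(Wide), equating Forehand's and Backhand's payoffs gives 9q = −2q + 2 ⇒ q = 2/11.

9/11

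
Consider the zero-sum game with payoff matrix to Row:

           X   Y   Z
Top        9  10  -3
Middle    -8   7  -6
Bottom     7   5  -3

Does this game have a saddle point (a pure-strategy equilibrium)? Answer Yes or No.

Yes

Row minima: Top → -3, Middle → -8, Bottom → -3; maximin = -3.
Column maxima: X → 9, Y → 10, Z → -3; minimax = -3.
maximin = minimax = -3, so a saddle point exists.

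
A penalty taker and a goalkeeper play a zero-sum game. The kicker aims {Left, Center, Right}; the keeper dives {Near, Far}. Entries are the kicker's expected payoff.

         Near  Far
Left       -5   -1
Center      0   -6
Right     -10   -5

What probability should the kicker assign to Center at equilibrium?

2/5

Row minima: Left → -5, Center → -6, Right → -10; maximin = -5.
Column maxima: Near → 0, Far → -1; minimax = -1.
-5 ≠ -1, so there is no saddle point; optimal play is mixed.
Right is strictly dominated by Left, so the kicker never plays it.
On the remaining 2×2 (Left, Center vs Near, Far):
Let the kicker play Left with probability p. Expected payoff against Near: (-5)p + 0(1−p) = −5p; against Far: (-1)p + (-6)(1−p) = 5p − 6.
Setting these equal: −5p = 5p − 6 ⇒ −10p = -6 ⇒ p = 3/5, and the value is (-5)·(3/5) = -3.
For the keeper: with q = P(Near), equating Left's and Center's payoffs gives −4q − 1 = 6q − 6 ⇒ q = 1/2.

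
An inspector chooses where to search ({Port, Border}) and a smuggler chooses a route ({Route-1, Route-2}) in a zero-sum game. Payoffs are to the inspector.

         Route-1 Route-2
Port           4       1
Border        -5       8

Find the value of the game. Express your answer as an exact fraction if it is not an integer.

37/16

Row minima: Port → 1, Border → -5; maximin = 1.
Column maxima: Route-1 → 4, Route-2 → 8; minimax = 4.
1 ≠ 4, so there is no saddle point; optimal play is mixed.
Let the inspector play Port with probability p. Expected payoff against Route-1: 4p + (-5)(1−p) = 9p − 5; against Route-2: 1p + 8(1−p) = −7p + 8.
Setting these equal: 9p − 5 = −7p + 8 ⇒ 16p = 13 ⇒ p = 13/16, and the value is (9)·(13/16) − 5 = 37/16.
For the smuggler: with q = P(Route-1), equating Port's and Border's payoffs gives 3q + 1 = −13q + 8 ⇒ q = 7/16.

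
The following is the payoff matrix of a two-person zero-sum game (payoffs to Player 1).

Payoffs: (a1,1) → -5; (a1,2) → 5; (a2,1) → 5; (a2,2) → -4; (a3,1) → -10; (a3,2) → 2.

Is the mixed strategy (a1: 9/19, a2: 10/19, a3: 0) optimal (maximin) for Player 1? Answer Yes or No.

Against 1 this mix gives (9/19)·(-5) + (10/19)·5 = 5/19.
Against 2 this mix gives (9/19)·5 + (10/19)·(-4) = 5/19.
All of Player 2's active replies (1, 2) yield 5/19, and no column does worse for Player 1. The mix makes Player 2 indifferent and guarantees 5/19, so it is optimal.

Yes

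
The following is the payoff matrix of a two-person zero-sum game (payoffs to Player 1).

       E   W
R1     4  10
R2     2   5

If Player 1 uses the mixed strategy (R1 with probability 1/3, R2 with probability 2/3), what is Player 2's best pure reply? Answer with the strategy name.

If Player 2 plays E, Player 1's expected payoff is (1/3)·4 + (2/3)·2 = 8/3.
If Player 2 plays W, Player 1's expected payoff is (1/3)·10 + (2/3)·5 = 20/3.
Player 2 minimizes Player 1's payoff; the smallest is 8/3, so the best response is E.

E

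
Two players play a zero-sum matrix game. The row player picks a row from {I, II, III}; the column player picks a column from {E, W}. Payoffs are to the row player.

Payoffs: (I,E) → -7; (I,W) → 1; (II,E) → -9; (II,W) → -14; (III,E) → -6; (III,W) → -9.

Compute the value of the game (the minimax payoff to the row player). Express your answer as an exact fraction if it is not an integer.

-69/11

Row minima: I → -7, II → -14, III → -9; maximin = -7.
Column maxima: E → -6, W → 1; minimax = -6.
-7 ≠ -6, so there is no saddle point; optimal play is mixed.
II is strictly dominated by I, so the row player never plays it.
On the remaining 2×2 (I, III vs E, W):
Let the row player play I with probability p. Expected payoff against E: (-7)p + (-6)(1−p) = −p − 6; against W: 1p + (-9)(1−p) = 10p − 9.
Setting these equal: −p − 6 = 10p − 9 ⇒ −11p = -3 ⇒ p = 3/11, and the value is (-1)·(3/11) − 6 = -69/11.
For the column player: with q = P(E), equating I's and III's payoffs gives −8q + 1 = 3q − 9 ⇒ q = 10/11.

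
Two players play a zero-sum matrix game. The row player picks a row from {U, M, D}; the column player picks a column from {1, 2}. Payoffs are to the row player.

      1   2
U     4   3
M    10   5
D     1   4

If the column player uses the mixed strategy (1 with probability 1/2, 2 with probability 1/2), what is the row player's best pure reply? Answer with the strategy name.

M

Expected payoff of U: (1/2)·4 + (1/2)·3 = 7/2.
Expected payoff of M: (1/2)·10 + (1/2)·5 = 15/2.
Expected payoff of D: (1/2)·1 + (1/2)·4 = 5/2.
The largest is 15/2, so the row player's best response is M.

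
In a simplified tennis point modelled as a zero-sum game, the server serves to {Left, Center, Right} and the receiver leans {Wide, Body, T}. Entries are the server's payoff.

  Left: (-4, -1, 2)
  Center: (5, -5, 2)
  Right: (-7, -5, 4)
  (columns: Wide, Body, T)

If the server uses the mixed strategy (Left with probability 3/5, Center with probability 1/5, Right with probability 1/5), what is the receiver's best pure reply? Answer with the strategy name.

If the receiver plays Wide, the server's expected payoff is (3/5)·(-4) + (1/5)·5 + (1/5)·(-7) = -14/5.
If the receiver plays Body, the server's expected payoff is (3/5)·(-1) + (1/5)·(-5) + (1/5)·(-5) = -13/5.
If the receiver plays T, the server's expected payoff is (3/5)·2 + (1/5)·2 + (1/5)·4 = 12/5.
The receiver minimizes the server's payoff; the smallest is -14/5, so the best response is Wide.

Wide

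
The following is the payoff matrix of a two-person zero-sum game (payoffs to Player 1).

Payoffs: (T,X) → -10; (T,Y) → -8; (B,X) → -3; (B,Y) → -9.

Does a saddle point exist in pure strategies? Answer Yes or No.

Row minima: T → -10, B → -9; maximin = -9.
Column maxima: X → -3, Y → -8; minimax = -8.
-9 ≠ -8, so no pure-strategy equilibrium exists.

No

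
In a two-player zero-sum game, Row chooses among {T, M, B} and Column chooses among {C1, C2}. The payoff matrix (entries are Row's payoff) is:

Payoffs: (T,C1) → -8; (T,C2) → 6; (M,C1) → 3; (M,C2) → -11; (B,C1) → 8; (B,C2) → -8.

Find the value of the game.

-8/15

Row minima: T → -8, M → -11, B → -8; maximin = -8.
Column maxima: C1 → 8, C2 → 6; minimax = 6.
-8 ≠ 6, so there is no saddle point; optimal play is mixed.
M is strictly dominated by B, so Row never plays it.
On the remaining 2×2 (T, B vs C1, C2):
Let Row play T with probability p. Expected payoff against C1: (-8)p + 8(1−p) = −16p + 8; against C2: 6p + (-8)(1−p) = 14p − 8.
Setting these equal: −16p + 8 = 14p − 8 ⇒ −30p = -16 ⇒ p = 8/15, and the value is (-16)·(8/15) + 8 = -8/15.
For Column: with q = P(C1), equating T's and B's payoffs gives −14q + 6 = 16q − 8 ⇒ q = 7/15.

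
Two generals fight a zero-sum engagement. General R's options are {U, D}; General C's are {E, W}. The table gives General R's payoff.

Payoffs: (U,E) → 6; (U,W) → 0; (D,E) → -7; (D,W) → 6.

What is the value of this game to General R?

36/19

Row minima: U → 0, D → -7; maximin = 0.
Column maxima: E → 6, W → 6; minimax = 6.
0 ≠ 6, so there is no saddle point; optimal play is mixed.
Let General R play U with probability p. Expected payoff against E: 6p + (-7)(1−p) = 13p − 7; against W: 0p + 6(1−p) = −6p + 6.
Setting these equal: 13p − 7 = −6p + 6 ⇒ 19p = 13 ⇒ p = 13/19, and the value is (13)·(13/19) − 7 = 36/19.
For General C: with q = P(E), equating U's and D's payoffs gives 6q = −13q + 6 ⇒ q = 6/19.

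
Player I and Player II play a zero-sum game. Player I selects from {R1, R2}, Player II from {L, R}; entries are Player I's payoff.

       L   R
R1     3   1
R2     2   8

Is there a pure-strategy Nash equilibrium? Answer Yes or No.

No

Row minima: R1 → 1, R2 → 2; maximin = 2.
Column maxima: L → 3, R → 8; minimax = 3.
2 ≠ 3, so no pure-strategy equilibrium exists.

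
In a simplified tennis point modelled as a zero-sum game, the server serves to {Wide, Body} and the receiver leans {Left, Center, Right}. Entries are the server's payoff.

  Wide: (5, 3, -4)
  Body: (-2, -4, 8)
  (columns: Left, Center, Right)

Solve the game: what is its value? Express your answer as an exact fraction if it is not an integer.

Row minima: Wide → -4, Body → -4; maximin = -4.
Column maxima: Left → 5, Center → 3, Right → 8; minimax = 3.
-4 ≠ 3, so there is no saddle point; optimal play is mixed.
Left is strictly dominated by Center (it gives the server strictly more in every row), so the receiver never plays it.
On the remaining 2×2 (Wide, Body vs Center, Right):
Let the server play Wide with probability p. Expected payoff against Center: 3p + (-4)(1−p) = 7p − 4; against Right: (-4)p + 8(1−p) = −12p + 8.
Setting these equal: 7p − 4 = −12p + 8 ⇒ 19p = 12 ⇒ p = 12/19, and the value is (7)·(12/19) − 4 = 8/19.
For the receiver: with q = P(Center), equating Wide's and Body's payoffs gives 7q − 4 = −12q + 8 ⇒ q = 12/19.

8/19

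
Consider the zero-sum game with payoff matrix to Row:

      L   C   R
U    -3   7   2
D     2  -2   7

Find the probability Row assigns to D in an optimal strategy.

5/7

Row minima: U → -3, D → -2; maximin = -2.
Column maxima: L → 2, C → 7, R → 7; minimax = 2.
-2 ≠ 2, so there is no saddle point; optimal play is mixed.
R is strictly dominated by L (it gives Row strictly more in every row), so Column never plays it.
On the remaining 2×2 (U, D vs L, C):
Let Row play U with probability p. Expected payoff against L: (-3)p + 2(1−p) = −5p + 2; against C: 7p + (-2)(1−p) = 9p − 2.
Setting these equal: −5p + 2 = 9p − 2 ⇒ −14p = -4 ⇒ p = 2/7, and the value is (-5)·(2/7) + 2 = 4/7.
For Column: with q = P(L), equating U's and D's payoffs gives −10q + 7 = 4q − 2 ⇒ q = 9/14.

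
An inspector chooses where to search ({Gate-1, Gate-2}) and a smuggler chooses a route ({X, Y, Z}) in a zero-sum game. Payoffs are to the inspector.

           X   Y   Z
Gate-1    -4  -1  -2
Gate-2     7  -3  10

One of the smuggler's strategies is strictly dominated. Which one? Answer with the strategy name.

X holds the inspector's payoff strictly below Z in every row: -4 < -2, 7 < 10.
So Z is strictly dominated for the smuggler.

Z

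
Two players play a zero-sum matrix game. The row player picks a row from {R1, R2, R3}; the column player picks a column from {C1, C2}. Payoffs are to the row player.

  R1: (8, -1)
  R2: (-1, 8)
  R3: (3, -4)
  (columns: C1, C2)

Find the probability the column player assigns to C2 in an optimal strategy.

Row minima: R1 → -1, R2 → -1, R3 → -4; maximin = -1.
Column maxima: C1 → 8, C2 → 8; minimax = 8.
-1 ≠ 8, so there is no saddle point; optimal play is mixed.
R3 is strictly dominated by R1, so the row player never plays it.
On the remaining 2×2 (R1, R2 vs C1, C2):
Let the row player play R1 with probability p. Expected payoff against C1: 8p + (-1)(1−p) = 9p − 1; against C2: (-1)p + 8(1−p) = −9p + 8.
Setting these equal: 9p − 1 = −9p + 8 ⇒ 18p = 9 ⇒ p = 1/2, and the value is (9)·(1/2) − 1 = 7/2.
For the column player: with q = P(C1), equating R1's and R2's payoffs gives 9q − 1 = −9q + 8 ⇒ q = 1/2.

1/2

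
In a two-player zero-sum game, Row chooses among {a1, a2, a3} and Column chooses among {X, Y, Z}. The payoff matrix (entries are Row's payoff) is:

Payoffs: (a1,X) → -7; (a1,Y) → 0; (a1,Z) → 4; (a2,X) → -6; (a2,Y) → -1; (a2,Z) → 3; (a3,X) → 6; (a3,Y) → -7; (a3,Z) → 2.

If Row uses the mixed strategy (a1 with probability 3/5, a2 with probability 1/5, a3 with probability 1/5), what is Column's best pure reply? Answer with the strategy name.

If Column plays X, Row's expected payoff is (3/5)·(-7) + (1/5)·(-6) + (1/5)·6 = -21/5.
If Column plays Y, Row's expected payoff is (3/5)·0 + (1/5)·(-1) + (1/5)·(-7) = -8/5.
If Column plays Z, Row's expected payoff is (3/5)·4 + (1/5)·3 + (1/5)·2 = 17/5.
Column minimizes Row's payoff; the smallest is -21/5, so the best response is X.

X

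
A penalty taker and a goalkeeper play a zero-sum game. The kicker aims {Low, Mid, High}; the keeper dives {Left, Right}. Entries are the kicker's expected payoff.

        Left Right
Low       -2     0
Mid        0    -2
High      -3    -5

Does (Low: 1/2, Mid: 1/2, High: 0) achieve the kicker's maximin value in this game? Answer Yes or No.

Against Left this mix gives (1/2)·(-2) + (1/2)·0 = -1.
Against Right this mix gives (1/2)·0 + (1/2)·(-2) = -1.
All of the keeper's active replies (Left, Right) yield -1, and no column does worse for the kicker. The mix makes the keeper indifferent and guarantees -1, so it is optimal.

Yes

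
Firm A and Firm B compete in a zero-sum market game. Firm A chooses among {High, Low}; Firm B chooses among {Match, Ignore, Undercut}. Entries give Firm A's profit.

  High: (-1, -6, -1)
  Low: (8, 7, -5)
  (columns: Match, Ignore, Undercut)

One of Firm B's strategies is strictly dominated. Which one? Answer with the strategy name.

Match

Ignore holds Firm A's payoff strictly below Match in every row: -6 < -1, 7 < 8.
So Match is strictly dominated for Firm B.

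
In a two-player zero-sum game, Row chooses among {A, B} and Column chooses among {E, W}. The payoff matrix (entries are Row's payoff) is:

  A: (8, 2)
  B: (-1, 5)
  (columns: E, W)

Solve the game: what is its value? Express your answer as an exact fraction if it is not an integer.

7/2

Row minima: A → 2, B → -1; maximin = 2.
Column maxima: E → 8, W → 5; minimax = 5.
2 ≠ 5, so there is no saddle point; optimal play is mixed.
Let Row play A with probability p. Expected payoff against E: 8p + (-1)(1−p) = 9p − 1; against W: 2p + 5(1−p) = −3p + 5.
Setting these equal: 9p − 1 = −3p + 5 ⇒ 12p = 6 ⇒ p = 1/2, and the value is (9)·(1/2) − 1 = 7/2.
For Column: with q = P(E), equating A's and B's payoffs gives 6q + 2 = −6q + 5 ⇒ q = 1/4.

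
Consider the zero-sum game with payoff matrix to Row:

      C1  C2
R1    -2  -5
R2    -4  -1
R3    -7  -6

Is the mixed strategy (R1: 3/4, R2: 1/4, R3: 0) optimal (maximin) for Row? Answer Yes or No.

No

Against C1 this mix gives (3/4)·(-2) + (1/4)·(-4) = -5/2.
Against C2 this mix gives (3/4)·(-5) + (1/4)·(-1) = -4.
Column will play C2, holding Row to -4. Shifting weight toward the row that does better against C2 would raise this floor (the equalizing mix achieves -3 against both C2 and C1), so the proposed strategy is not optimal.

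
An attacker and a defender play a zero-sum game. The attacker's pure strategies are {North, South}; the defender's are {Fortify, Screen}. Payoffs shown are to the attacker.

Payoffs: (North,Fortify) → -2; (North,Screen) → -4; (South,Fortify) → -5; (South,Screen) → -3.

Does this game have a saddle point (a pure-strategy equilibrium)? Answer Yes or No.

Row minima: North → -4, South → -5; maximin = -4.
Column maxima: Fortify → -2, Screen → -3; minimax = -3.
-4 ≠ -3, so no pure-strategy equilibrium exists.

No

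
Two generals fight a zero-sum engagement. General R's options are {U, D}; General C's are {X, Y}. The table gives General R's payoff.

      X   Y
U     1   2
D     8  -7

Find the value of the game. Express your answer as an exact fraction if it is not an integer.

23/16

Row minima: U → 1, D → -7; maximin = 1.
Column maxima: X → 8, Y → 2; minimax = 2.
1 ≠ 2, so there is no saddle point; optimal play is mixed.
Let General R play U with probability p. Expected payoff against X: 1p + 8(1−p) = −7p + 8; against Y: 2p + (-7)(1−p) = 9p − 7.
Setting these equal: −7p + 8 = 9p − 7 ⇒ −16p = -15 ⇒ p = 15/16, and the value is (-7)·(15/16) + 8 = 23/16.
For General C: with q = P(X), equating U's and D's payoffs gives −q + 2 = 15q − 7 ⇒ q = 9/16.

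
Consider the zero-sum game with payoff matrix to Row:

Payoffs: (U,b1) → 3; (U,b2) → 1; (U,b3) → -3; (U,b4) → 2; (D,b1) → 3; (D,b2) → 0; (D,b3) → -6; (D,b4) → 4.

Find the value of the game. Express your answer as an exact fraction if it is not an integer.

-3

Row minima: U → -3, D → -6; maximin = -3.
Column maxima: b1 → 3, b2 → 1, b3 → -3, b4 → 4; minimax = -3.
Since maximin = minimax = -3, there is a saddle point and the value is -3.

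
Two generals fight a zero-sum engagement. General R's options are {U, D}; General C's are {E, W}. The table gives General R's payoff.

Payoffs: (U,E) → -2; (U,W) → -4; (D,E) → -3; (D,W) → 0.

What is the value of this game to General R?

Row minima: U → -4, D → -3; maximin = -3.
Column maxima: E → -2, W → 0; minimax = -2.
-3 ≠ -2, so there is no saddle point; optimal play is mixed.
Let General R play U with probability p. Expected payoff against E: (-2)p + (-3)(1−p) = p − 3; against W: (-4)p + 0(1−p) = −4p.
Setting these equal: p − 3 = −4p ⇒ 5p = 3 ⇒ p = 3/5, and the value is (1)·(3/5) − 3 = -12/5.
For General C: with q = P(E), equating U's and D's payoffs gives 2q − 4 = −3q ⇒ q = 4/5.

-12/5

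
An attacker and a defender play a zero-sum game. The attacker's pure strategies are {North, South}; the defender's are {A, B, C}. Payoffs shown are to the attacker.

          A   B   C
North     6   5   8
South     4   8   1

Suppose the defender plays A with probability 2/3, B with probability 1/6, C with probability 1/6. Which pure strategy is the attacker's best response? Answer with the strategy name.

North

Expected payoff of North: (2/3)·6 + (1/6)·5 + (1/6)·8 = 37/6.
Expected payoff of South: (2/3)·4 + (1/6)·8 + (1/6)·1 = 25/6.
The largest is 37/6, so the attacker's best response is North.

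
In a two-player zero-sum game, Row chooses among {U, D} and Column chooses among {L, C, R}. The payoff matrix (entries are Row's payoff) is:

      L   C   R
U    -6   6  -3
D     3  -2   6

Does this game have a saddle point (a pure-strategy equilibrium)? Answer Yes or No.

Row minima: U → -6, D → -2; maximin = -2.
Column maxima: L → 3, C → 6, R → 6; minimax = 3.
-2 ≠ 3, so no pure-strategy equilibrium exists.

No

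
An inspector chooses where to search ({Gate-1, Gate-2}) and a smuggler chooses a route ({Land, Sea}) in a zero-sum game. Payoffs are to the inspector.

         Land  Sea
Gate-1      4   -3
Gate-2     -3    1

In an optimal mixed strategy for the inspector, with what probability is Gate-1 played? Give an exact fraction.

Row minima: Gate-1 → -3, Gate-2 → -3; maximin = -3.
Column maxima: Land → 4, Sea → 1; minimax = 1.
-3 ≠ 1, so there is no saddle point; optimal play is mixed.
Let the inspector play Gate-1 with probability p. Expected payoff against Land: 4p + (-3)(1−p) = 7p − 3; against Sea: (-3)p + 1(1−p) = −4p + 1.
Setting these equal: 7p − 3 = −4p + 1 ⇒ 11p = 4 ⇒ p = 4/11, and the value is (7)·(4/11) − 3 = -5/11.
For the smuggler: with q = P(Land), equating Gate-1's and Gate-2's payoffs gives 7q − 3 = −4q + 1 ⇒ q = 4/11.

4/11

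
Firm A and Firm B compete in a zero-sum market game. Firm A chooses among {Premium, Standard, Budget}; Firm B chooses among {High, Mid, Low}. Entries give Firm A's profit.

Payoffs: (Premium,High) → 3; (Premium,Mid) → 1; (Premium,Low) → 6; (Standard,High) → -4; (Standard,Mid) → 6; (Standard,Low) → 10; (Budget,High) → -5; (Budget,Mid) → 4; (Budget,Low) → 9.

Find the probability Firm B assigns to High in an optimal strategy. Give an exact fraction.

5/12

Row minima: Premium → 1, Standard → -4, Budget → -5; maximin = 1.
Column maxima: High → 3, Mid → 6, Low → 10; minimax = 3.
1 ≠ 3, so there is no saddle point; optimal play is mixed.
Budget is strictly dominated by Standard, so Firm A never plays it.
Low is strictly dominated by High (it gives Firm A strictly more in every row), so Firm B never plays it.
On the remaining 2×2 (Premium, Standard vs High, Mid):
Let Firm A play Premium with probability p. Expected payoff against High: 3p + (-4)(1−p) = 7p − 4; against Mid: 1p + 6(1−p) = −5p + 6.
Setting these equal: 7p − 4 = −5p + 6 ⇒ 12p = 10 ⇒ p = 5/6, and the value is (7)·(5/6) − 4 = 11/6.
For Firm B: with q = P(High), equating Premium's and Standard's payoffs gives 2q + 1 = −10q + 6 ⇒ q = 5/12.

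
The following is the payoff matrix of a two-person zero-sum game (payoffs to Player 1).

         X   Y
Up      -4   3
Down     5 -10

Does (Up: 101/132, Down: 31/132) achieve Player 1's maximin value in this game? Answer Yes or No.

Against X this mix gives (101/132)·(-4) + (31/132)·5 = -83/44.
Against Y this mix gives (101/132)·3 + (31/132)·(-10) = -7/132.
Player 2 will play X, holding Player 1 to -83/44. Shifting weight toward the row that does better against X would raise this floor (the equalizing mix achieves -25/22 against both X and Y), so the proposed strategy is not optimal.

No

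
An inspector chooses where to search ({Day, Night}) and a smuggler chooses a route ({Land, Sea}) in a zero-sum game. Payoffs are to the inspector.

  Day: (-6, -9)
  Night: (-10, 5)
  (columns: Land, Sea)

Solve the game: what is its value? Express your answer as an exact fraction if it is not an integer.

Row minima: Day → -9, Night → -10; maximin = -9.
Column maxima: Land → -6, Sea → 5; minimax = -6.
-9 ≠ -6, so there is no saddle point; optimal play is mixed.
Let the inspector play Day with probability p. Expected payoff against Land: (-6)p + (-10)(1−p) = 4p − 10; against Sea: (-9)p + 5(1−p) = −14p + 5.
Setting these equal: 4p − 10 = −14p + 5 ⇒ 18p = 15 ⇒ p = 5/6, and the value is (4)·(5/6) − 10 = -20/3.
For the smuggler: with q = P(Land), equating Day's and Night's payoffs gives 3q − 9 = −15q + 5 ⇒ q = 7/9.

-20/3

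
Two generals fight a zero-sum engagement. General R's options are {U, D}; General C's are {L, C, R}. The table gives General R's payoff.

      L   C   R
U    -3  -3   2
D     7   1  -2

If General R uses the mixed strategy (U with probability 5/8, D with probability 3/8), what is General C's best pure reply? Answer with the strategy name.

If General C plays L, General R's expected payoff is (5/8)·(-3) + (3/8)·7 = 3/4.
If General C plays C, General R's expected payoff is (5/8)·(-3) + (3/8)·1 = -3/2.
If General C plays R, General R's expected payoff is (5/8)·2 + (3/8)·(-2) = 1/2.
General C minimizes General R's payoff; the smallest is -3/2, so the best response is C.

C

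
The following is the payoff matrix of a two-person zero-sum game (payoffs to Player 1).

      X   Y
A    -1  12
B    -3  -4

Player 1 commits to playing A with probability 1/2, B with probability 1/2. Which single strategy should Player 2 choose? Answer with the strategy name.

X

If Player 2 plays X, Player 1's expected payoff is (1/2)·(-1) + (1/2)·(-3) = -2.
If Player 2 plays Y, Player 1's expected payoff is (1/2)·12 + (1/2)·(-4) = 4.
Player 2 minimizes Player 1's payoff; the smallest is -2, so the best response is X.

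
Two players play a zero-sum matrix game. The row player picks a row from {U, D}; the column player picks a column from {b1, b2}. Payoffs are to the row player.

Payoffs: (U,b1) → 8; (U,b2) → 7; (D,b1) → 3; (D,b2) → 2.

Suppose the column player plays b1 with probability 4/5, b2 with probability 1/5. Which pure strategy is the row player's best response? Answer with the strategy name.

Expected payoff of U: (4/5)·8 + (1/5)·7 = 39/5.
Expected payoff of D: (4/5)·3 + (1/5)·2 = 14/5.
The largest is 39/5, so the row player's best response is U.

U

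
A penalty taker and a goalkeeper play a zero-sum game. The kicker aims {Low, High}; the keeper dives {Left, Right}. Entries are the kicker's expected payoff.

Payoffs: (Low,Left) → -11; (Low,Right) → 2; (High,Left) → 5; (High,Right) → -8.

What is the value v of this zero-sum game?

-3

Row minima: Low → -11, High → -8; maximin = -8.
Column maxima: Left → 5, Right → 2; minimax = 2.
-8 ≠ 2, so there is no saddle point; optimal play is mixed.
Let the kicker play Low with probability p. Expected payoff against Left: (-11)p + 5(1−p) = −16p + 5; against Right: 2p + (-8)(1−p) = 10p − 8.
Setting these equal: −16p + 5 = 10p − 8 ⇒ −26p = -13 ⇒ p = 1/2, and the value is (-16)·(1/2) + 5 = -3.
For the keeper: with q = P(Left), equating Low's and High's payoffs gives −13q + 2 = 13q − 8 ⇒ q = 5/13.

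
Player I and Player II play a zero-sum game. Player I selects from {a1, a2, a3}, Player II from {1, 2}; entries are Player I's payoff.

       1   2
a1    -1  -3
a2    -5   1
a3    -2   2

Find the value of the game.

Row minima: a1 → -3, a2 → -5, a3 → -2; maximin = -2.
Column maxima: 1 → -1, 2 → 2; minimax = -1.
-2 ≠ -1, so there is no saddle point; optimal play is mixed.
a2 is strictly dominated by a3, so Player I never plays it.
On the remaining 2×2 (a1, a3 vs 1, 2):
Let Player I play a1 with probability p. Expected payoff against 1: (-1)p + (-2)(1−p) = p − 2; against 2: (-3)p + 2(1−p) = −5p + 2.
Setting these equal: p − 2 = −5p + 2 ⇒ 6p = 4 ⇒ p = 2/3, and the value is (1)·(2/3) − 2 = -4/3.
For Player II: with q = P(1), equating a1's and a3's payoffs gives 2q − 3 = −4q + 2 ⇒ q = 5/6.

-4/3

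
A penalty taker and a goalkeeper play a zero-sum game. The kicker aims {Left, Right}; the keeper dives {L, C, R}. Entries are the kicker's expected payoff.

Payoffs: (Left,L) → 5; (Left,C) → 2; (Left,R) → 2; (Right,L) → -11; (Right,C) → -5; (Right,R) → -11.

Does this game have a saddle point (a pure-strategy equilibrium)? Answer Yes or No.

Row minima: Left → 2, Right → -11; maximin = 2.
Column maxima: L → 5, C → 2, R → 2; minimax = 2.
maximin = minimax = 2, so a saddle point exists.

Yes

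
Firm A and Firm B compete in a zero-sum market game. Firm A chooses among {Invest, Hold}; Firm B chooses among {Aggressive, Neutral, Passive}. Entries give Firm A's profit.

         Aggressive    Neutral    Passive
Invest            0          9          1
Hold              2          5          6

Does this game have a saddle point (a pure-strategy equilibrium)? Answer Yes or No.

Row minima: Invest → 0, Hold → 2; maximin = 2.
Column maxima: Aggressive → 2, Neutral → 9, Passive → 6; minimax = 2.
maximin = minimax = 2, so a saddle point exists.

Yes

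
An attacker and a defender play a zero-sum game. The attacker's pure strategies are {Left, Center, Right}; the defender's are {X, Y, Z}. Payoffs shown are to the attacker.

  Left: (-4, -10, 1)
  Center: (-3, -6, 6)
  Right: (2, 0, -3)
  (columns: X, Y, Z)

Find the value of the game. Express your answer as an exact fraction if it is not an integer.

Row minima: Left → -10, Center → -6, Right → -3; maximin = -3.
Column maxima: X → 2, Y → 0, Z → 6; minimax = 0.
-3 ≠ 0, so there is no saddle point; optimal play is mixed.
Left is strictly dominated by Center, so the attacker never plays it.
X is strictly dominated by Y (it gives the attacker strictly more in every row), so the defender never plays it.
On the remaining 2×2 (Center, Right vs Y, Z):
Let the attacker play Center with probability p. Expected payoff against Y: (-6)p + 0(1−p) = −6p; against Z: 6p + (-3)(1−p) = 9p − 3.
Setting these equal: −6p = 9p − 3 ⇒ −15p = -3 ⇒ p = 1/5, and the value is (-6)·(1/5) = -6/5.
For the defender: with q = P(Y), equating Center's and Right's payoffs gives −12q + 6 = 3q − 3 ⇒ q = 3/5.

-6/5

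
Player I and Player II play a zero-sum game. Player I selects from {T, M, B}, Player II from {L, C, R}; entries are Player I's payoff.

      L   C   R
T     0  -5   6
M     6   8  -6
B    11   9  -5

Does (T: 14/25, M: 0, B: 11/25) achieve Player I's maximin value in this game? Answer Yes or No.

Against L this mix gives (14/25)·0 + (11/25)·11 = 121/25.
Against C this mix gives (14/25)·(-5) + (11/25)·9 = 29/25.
Against R this mix gives (14/25)·6 + (11/25)·(-5) = 29/25.
All of Player II's active replies (C, R) yield 29/25, and no column does worse for Player I. The mix makes Player II indifferent and guarantees 29/25, so it is optimal.

Yes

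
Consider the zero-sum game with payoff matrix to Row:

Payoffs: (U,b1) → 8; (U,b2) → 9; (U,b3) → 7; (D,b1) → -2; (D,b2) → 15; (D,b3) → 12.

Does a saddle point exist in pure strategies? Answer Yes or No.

Row minima: U → 7, D → -2; maximin = 7.
Column maxima: b1 → 8, b2 → 15, b3 → 12; minimax = 8.
7 ≠ 8, so no pure-strategy equilibrium exists.

No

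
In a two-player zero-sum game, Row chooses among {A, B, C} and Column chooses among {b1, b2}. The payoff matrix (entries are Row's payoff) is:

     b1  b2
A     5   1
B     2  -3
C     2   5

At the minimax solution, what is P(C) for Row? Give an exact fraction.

Row minima: A → 1, B → -3, C → 2; maximin = 2.
Column maxima: b1 → 5, b2 → 5; minimax = 5.
2 ≠ 5, so there is no saddle point; optimal play is mixed.
B is strictly dominated by A, so Row never plays it.
On the remaining 2×2 (A, C vs b1, b2):
Let Row play A with probability p. Expected payoff against b1: 5p + 2(1−p) = 3p + 2; against b2: 1p + 5(1−p) = −4p + 5.
Setting these equal: 3p + 2 = −4p + 5 ⇒ 7p = 3 ⇒ p = 3/7, and the value is (3)·(3/7) + 2 = 23/7.
For Column: with q = P(b1), equating A's and C's payoffs gives 4q + 1 = −3q + 5 ⇒ q = 4/7.

4/7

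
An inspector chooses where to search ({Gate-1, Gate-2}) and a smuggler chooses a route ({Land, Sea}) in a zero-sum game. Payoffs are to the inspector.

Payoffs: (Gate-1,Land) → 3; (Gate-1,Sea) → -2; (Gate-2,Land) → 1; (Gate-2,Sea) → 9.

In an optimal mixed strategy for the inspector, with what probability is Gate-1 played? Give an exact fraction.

Row minima: Gate-1 → -2, Gate-2 → 1; maximin = 1.
Column maxima: Land → 3, Sea → 9; minimax = 3.
1 ≠ 3, so there is no saddle point; optimal play is mixed.
Let the inspector play Gate-1 with probability p. Expected payoff against Land: 3p + 1(1−p) = 2p + 1; against Sea: (-2)p + 9(1−p) = −11p + 9.
Setting these equal: 2p + 1 = −11p + 9 ⇒ 13p = 8 ⇒ p = 8/13, and the value is (2)·(8/13) + 1 = 29/13.
For the smuggler: with q = P(Land), equating Gate-1's and Gate-2's payoffs gives 5q − 2 = −8q + 9 ⇒ q = 11/13.

8/13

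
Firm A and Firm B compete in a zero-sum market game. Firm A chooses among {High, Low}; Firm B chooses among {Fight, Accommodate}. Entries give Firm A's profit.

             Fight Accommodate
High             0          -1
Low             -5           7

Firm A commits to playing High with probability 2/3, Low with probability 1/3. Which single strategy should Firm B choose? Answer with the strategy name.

Fight

If Firm B plays Fight, Firm A's expected payoff is (2/3)·0 + (1/3)·(-5) = -5/3.
If Firm B plays Accommodate, Firm A's expected payoff is (2/3)·(-1) + (1/3)·7 = 5/3.
Firm B minimizes Firm A's payoff; the smallest is -5/3, so the best response is Fight.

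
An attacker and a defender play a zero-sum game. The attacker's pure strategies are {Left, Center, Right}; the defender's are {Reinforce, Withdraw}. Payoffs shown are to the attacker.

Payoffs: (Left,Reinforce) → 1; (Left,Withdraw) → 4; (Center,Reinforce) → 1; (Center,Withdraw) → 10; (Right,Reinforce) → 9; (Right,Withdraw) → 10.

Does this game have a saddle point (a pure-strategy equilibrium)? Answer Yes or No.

Row minima: Left → 1, Center → 1, Right → 9; maximin = 9.
Column maxima: Reinforce → 9, Withdraw → 10; minimax = 9.
maximin = minimax = 9, so a saddle point exists.

Yes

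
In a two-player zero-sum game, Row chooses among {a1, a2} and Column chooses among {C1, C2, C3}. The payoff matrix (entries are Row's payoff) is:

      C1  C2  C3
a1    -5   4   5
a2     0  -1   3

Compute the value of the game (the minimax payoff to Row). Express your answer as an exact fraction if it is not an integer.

-1/2

Row minima: a1 → -5, a2 → -1; maximin = -1.
Column maxima: C1 → 0, C2 → 4, C3 → 5; minimax = 0.
-1 ≠ 0, so there is no saddle point; optimal play is mixed.
C3 is strictly dominated by C1 (it gives Row strictly more in every row), so Column never plays it.
On the remaining 2×2 (a1, a2 vs C1, C2):
Let Row play a1 with probability p. Expected payoff against C1: (-5)p + 0(1−p) = −5p; against C2: 4p + (-1)(1−p) = 5p − 1.
Setting these equal: −5p = 5p − 1 ⇒ −10p = -1 ⇒ p = 1/10, and the value is (-5)·(1/10) = -1/2.
For Column: with q = P(C1), equating a1's and a2's payoffs gives −9q + 4 = q − 1 ⇒ q = 1/2.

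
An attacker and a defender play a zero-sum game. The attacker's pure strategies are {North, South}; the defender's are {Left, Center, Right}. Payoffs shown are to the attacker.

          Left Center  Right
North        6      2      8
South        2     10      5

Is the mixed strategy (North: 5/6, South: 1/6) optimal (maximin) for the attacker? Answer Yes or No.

No

Against Left this mix gives (5/6)·6 + (1/6)·2 = 16/3.
Against Center this mix gives (5/6)·2 + (1/6)·10 = 10/3.
Against Right this mix gives (5/6)·8 + (1/6)·5 = 15/2.
The defender will play Center, holding the attacker to 10/3. Shifting weight toward the row that does better against Center would raise this floor (the equalizing mix achieves 14/3 against both Center and Left), so the proposed strategy is not optimal.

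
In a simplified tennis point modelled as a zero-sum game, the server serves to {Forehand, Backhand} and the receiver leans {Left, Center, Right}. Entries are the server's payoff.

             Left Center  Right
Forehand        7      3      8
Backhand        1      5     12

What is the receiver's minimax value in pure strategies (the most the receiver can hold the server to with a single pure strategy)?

Column maxima: Left → 7, Center → 5, Right → 12.
The smallest of these is 5.

5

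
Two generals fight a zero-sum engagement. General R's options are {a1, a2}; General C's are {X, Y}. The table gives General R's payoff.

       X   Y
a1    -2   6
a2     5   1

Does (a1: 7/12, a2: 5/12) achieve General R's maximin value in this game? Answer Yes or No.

No

Against X this mix gives (7/12)·(-2) + (5/12)·5 = 11/12.
Against Y this mix gives (7/12)·6 + (5/12)·1 = 47/12.
General C will play X, holding General R to 11/12. Shifting weight toward the row that does better against X would raise this floor (the equalizing mix achieves 8/3 against both X and Y), so the proposed strategy is not optimal.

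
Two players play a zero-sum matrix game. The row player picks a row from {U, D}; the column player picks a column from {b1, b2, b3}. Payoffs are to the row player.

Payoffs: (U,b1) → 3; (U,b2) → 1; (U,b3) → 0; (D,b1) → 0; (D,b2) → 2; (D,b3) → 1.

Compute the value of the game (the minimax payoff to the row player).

3/4

Row minima: U → 0, D → 0; maximin = 0.
Column maxima: b1 → 3, b2 → 2, b3 → 1; minimax = 1.
0 ≠ 1, so there is no saddle point; optimal play is mixed.
b2 is strictly dominated by b3 (it gives the row player strictly more in every row), so the column player never plays it.
On the remaining 2×2 (U, D vs b1, b3):
Let the row player play U with probability p. Expected payoff against b1: 3p + 0(1−p) = 3p; against b3: 0p + 1(1−p) = −p + 1.
Setting these equal: 3p = −p + 1 ⇒ 4p = 1 ⇒ p = 1/4, and the value is (3)·(1/4) = 3/4.
For the column player: with q = P(b1), equating U's and D's payoffs gives 3q = −q + 1 ⇒ q = 1/4.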